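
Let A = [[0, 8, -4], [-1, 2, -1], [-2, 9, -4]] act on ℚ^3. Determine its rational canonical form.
R = [[0, 0, 4], [1, 0, -1], [0, 1, -2]]

The invariant factors of A (the non-unit diagonal entries of the Smith normal form of xI - A over ℚ[x]) are (x - 1)(x^2 + 3x + 4), each dividing the next. The characteristic polynomial is their product, (x - 1)(x^2 + 3x + 4).

The rational canonical form is the block-diagonal matrix of companion matrices C(f_i):
R = [[0, 0, 4], [1, 0, -1], [0, 1, -2]].

Note the characteristic polynomial does not split into linear factors over ℚ, so A has no Jordan form over ℚ; the rational canonical form exists over any field.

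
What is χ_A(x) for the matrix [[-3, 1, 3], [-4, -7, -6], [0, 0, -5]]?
xI - A = [[x + 3, -1, -3], [4, x + 7, 6], [0, 0, x + 5]].

Expanding det(xI - A) along the first row:
det(xI - A) = + (x + 3)·det([[x + 7, 6], [0, x + 5]]) - (-1)·det([[4, 6], [0, x + 5]]) + (-3)·det([[4, x + 7], [0, 0]]).

Evaluating gives χ_A(x) = x^3 + 15x^2 + 75x + 125 = (x + 5)^3.

χ_A(x) = (x + 5)^3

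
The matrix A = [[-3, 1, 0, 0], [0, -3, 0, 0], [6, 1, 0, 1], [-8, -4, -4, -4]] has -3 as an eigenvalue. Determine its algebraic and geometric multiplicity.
The characteristic polynomial is (x + 2)^2(x + 3)^2, so the factor x + 3 appears with exponent 2: the algebraic multiplicity is 2.

rank(A + 3I) = 3, so the eigenspace has dimension 4 - 3 = 1: the geometric multiplicity is 1.

Since 1 < 2, A is not diagonalizable.

algebraic multiplicity 2, geometric multiplicity 1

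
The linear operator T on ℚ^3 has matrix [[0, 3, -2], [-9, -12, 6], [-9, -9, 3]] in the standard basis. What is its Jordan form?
J = [[-3, 1, 0], [0, -3, 0], [0, 0, -3]]

The characteristic polynomial is det(xI - A) = (x + 3)^3, so the eigenvalues are -3 (algebraic multiplicity 3).

For λ = -3: rank(A + 3I) = 1, rank((A + 3I)^2) = 0. The eigenspace has dimension 3 - 1 = 2, so there are 2 Jordan blocks; the rank sequence gives block sizes [2, 1].

Assembling the blocks gives the Jordan form J above.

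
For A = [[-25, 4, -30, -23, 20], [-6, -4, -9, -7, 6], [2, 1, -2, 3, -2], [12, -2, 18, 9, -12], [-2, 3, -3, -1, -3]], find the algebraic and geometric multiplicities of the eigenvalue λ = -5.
The characteristic polynomial is (x + 5)^5, so the factor x + 5 appears with exponent 5: the algebraic multiplicity is 5.

rank(A + 5I) = 2, so the eigenspace has dimension 5 - 2 = 3: the geometric multiplicity is 3.

Since 3 < 5, A is not diagonalizable.

algebraic multiplicity 5, geometric multiplicity 3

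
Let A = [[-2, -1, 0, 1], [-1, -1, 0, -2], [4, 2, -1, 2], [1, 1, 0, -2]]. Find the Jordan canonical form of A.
The characteristic polynomial is det(xI - A) = (x + 1)^2(x + 2)^2, so the eigenvalues are -2 (algebraic multiplicity 2), -1 (algebraic multiplicity 2).

For λ = -2: rank(A + 2I) = 3, rank((A + 2I)^2) = 2. The eigenspace has dimension 4 - 3 = 1, so there is 1 Jordan block; the rank sequence gives block sizes [2].

For λ = -1: rank(A + I) = 2. The eigenspace has dimension 4 - 2 = 2, so there are 2 Jordan blocks; the rank sequence gives block sizes [1, 1].

Assembling the blocks gives the Jordan form J above.

J = [[-2, 1, 0, 0], [0, -2, 0, 0], [0, 0, -1, 0], [0, 0, 0, -1]]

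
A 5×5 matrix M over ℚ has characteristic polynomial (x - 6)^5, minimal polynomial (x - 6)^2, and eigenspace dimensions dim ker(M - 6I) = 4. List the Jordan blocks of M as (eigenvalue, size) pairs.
Jordan blocks: (6, 2), (6, 1), (6, 1), (6, 1)

λ = 6: algebraic multiplicity 5 (exponent in χ_M), largest block size 2 (exponent in m_M), 4 blocks (geometric multiplicity). These force block sizes [2, 1, 1, 1].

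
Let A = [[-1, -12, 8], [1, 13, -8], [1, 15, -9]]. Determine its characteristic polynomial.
χ_A(x) = (x - 1)^3

xI - A = [[x + 1, 12, -8], [-1, x - 13, 8], [-1, -15, x + 9]].

Expanding det(xI - A) along the first row:
det(xI - A) = + (x + 1)·det([[x - 13, 8], [-15, x + 9]]) - (12)·det([[-1, 8], [-1, x + 9]]) + (-8)·det([[-1, x - 13], [-1, -15]]).

Evaluating gives χ_A(x) = x^3 - 3x^2 + 3x - 1 = (x - 1)^3.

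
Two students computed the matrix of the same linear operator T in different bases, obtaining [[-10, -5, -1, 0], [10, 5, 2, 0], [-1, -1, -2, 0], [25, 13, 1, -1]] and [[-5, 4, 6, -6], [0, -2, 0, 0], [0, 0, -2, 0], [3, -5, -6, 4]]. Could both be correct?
trace(A) = -8 but trace(B) = -5. The trace is a similarity invariant, so A and B are not similar.

No.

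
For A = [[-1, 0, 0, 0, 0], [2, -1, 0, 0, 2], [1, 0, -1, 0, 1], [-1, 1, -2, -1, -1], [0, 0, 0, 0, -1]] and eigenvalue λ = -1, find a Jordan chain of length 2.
We seek v_1 ∈ ker((A + I)^2) \ ker(A + I), then set v_{i+1} = (A + I) v_i.

One such chain is v_1 = [[1, 1, 0, -2, -1]]^T, v_2 = [[0, 0, 0, 1, 0]]^T. Check: (A + I) v_2 = [[0, 0, 0, 0, 0]]^T = 0.

v_1 = [[1, 1, 0, -2, -1]]^T, v_2 = [[0, 0, 0, 1, 0]]^T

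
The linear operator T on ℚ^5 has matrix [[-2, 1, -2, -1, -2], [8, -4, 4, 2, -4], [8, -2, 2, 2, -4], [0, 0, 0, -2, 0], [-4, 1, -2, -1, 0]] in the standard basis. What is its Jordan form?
The characteristic polynomial is det(xI - A) = (x - 2)(x + 2)^4, so the eigenvalues are -2 (algebraic multiplicity 4), 2 (algebraic multiplicity 1).

For λ = -2: rank(A + 2I) = 2, rank((A + 2I)^2) = 1. The eigenspace has dimension 5 - 2 = 3, so there are 3 Jordan blocks; the rank sequence gives block sizes [2, 1, 1].

For λ = 2: algebraic multiplicity 1 gives one 1×1 block.

Assembling the blocks gives the Jordan form J above.

J = [[-2, 1, 0, 0, 0], [0, -2, 0, 0, 0], [0, 0, -2, 0, 0], [0, 0, 0, -2, 0], [0, 0, 0, 0, 2]]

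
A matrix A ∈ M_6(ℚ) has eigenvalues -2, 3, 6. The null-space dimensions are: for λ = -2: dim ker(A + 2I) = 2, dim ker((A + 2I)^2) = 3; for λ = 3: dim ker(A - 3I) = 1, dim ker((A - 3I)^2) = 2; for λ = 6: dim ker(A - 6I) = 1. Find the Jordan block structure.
Jordan blocks: (-2, 2), (-2, 1), (3, 2), (6, 1)

λ = -2: successive nullity increments [2, 1] count blocks of size ≥ k; block sizes are [2, 1].
λ = 3: successive nullity increments [1, 1] count blocks of size ≥ k; block sizes are [2].
λ = 6: successive nullity increments [1] count blocks of size ≥ k; block sizes are [1].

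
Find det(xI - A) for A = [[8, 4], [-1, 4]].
xI - A = [[x - 8, -4], [1, x - 4]].

Expanding det(xI - A) along the first row:
det(xI - A) = + (x - 8)·det([[x - 4]]) - (-4)·det([[1]]).

Evaluating gives χ_A(x) = x^2 - 12x + 36 = (x - 6)^2.

χ_A(x) = (x - 6)^2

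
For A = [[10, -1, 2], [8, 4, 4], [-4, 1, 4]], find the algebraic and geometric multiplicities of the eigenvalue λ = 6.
algebraic multiplicity 3, geometric multiplicity 2

The characteristic polynomial is (x - 6)^3, so the factor x - 6 appears with exponent 3: the algebraic multiplicity is 3.

rank(A - 6I) = 1, so the eigenspace has dimension 3 - 1 = 2: the geometric multiplicity is 2.

Since 2 < 3, A is not diagonalizable.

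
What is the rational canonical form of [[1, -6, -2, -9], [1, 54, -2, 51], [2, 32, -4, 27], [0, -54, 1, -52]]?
R = [[0, 0, 0, 60], [1, 0, 0, 53], [0, 1, 0, 17], [0, 0, 1, -1]]

The invariant factors of A (the non-unit diagonal entries of the Smith normal form of xI - A over ℚ[x]) are (x - 5)(x + 3)(x^2 + 3x + 4), each dividing the next. The characteristic polynomial is their product, (x - 5)(x + 3)(x^2 + 3x + 4).

The rational canonical form is the block-diagonal matrix of companion matrices C(f_i):
R = [[0, 0, 0, 60], [1, 0, 0, 53], [0, 1, 0, 17], [0, 0, 1, -1]].

Note the characteristic polynomial does not split into linear factors over ℚ, so A has no Jordan form over ℚ; the rational canonical form exists over any field.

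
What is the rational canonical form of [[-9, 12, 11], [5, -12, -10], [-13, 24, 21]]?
The invariant factors of A (the non-unit diagonal entries of the Smith normal form of xI - A over ℚ[x]) are (x + 2)(x^2 - 2x - 6), each dividing the next. The characteristic polynomial is their product, (x + 2)(x^2 - 2x - 6).

The rational canonical form is the block-diagonal matrix of companion matrices C(f_i):
R = [[0, 0, 12], [1, 0, 10], [0, 1, 0]].

Note the characteristic polynomial does not split into linear factors over ℚ, so A has no Jordan form over ℚ; the rational canonical form exists over any field.

R = [[0, 0, 12], [1, 0, 10], [0, 1, 0]]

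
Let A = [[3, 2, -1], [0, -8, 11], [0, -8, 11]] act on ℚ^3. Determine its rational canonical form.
The invariant factors of A (the non-unit diagonal entries of the Smith normal form of xI - A over ℚ[x]) are x(x - 3)^2, each dividing the next. The characteristic polynomial is their product, x(x - 3)^2.

The rational canonical form is the block-diagonal matrix of companion matrices C(f_i):
R = [[0, 0, 0], [1, 0, -9], [0, 1, 6]].

R = [[0, 0, 0], [1, 0, -9], [0, 1, 6]]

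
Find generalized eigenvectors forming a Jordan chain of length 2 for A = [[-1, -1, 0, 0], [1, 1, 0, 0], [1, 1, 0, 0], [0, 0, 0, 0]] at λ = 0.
v_1 = [[-1, 2, 1, 0]]^T, v_2 = [[-1, 1, 1, 0]]^T

We seek v_1 ∈ ker(A^2) \ ker(A), then set v_{i+1} = A v_i.

One such chain is v_1 = [[-1, 2, 1, 0]]^T, v_2 = [[-1, 1, 1, 0]]^T. Check: A v_2 = [[0, 0, 0, 0]]^T = 0.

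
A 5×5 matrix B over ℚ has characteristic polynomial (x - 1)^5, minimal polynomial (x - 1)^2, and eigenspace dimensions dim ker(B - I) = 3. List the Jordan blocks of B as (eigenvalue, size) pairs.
λ = 1: algebraic multiplicity 5 (exponent in χ_B), largest block size 2 (exponent in m_B), 3 blocks (geometric multiplicity). These force block sizes [2, 2, 1].

Jordan blocks: (1, 2), (1, 2), (1, 1)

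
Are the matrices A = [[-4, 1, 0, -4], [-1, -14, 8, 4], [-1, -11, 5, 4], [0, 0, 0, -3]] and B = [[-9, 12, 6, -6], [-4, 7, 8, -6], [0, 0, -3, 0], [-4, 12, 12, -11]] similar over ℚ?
Both have characteristic polynomial (x + 3)^2(x + 5)^2, but the minimal polynomial of A is (x + 3)(x + 5)^2 while the minimal polynomial of B is (x + 3)(x + 5). The minimal polynomial is a similarity invariant, so A and B are not similar.

No.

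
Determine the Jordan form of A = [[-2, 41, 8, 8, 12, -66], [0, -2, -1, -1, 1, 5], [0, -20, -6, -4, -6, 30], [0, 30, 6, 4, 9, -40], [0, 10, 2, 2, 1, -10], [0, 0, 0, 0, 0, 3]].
The characteristic polynomial is det(xI - A) = (x - 3)^2(x + 2)^4, so the eigenvalues are -2 (algebraic multiplicity 4), 3 (algebraic multiplicity 2).

For λ = -2: rank(A + 2I) = 4, rank((A + 2I)^2) = 3, rank((A + 2I)^3) = 2. The eigenspace has dimension 6 - 4 = 2, so there are 2 Jordan blocks; the rank sequence gives block sizes [3, 1].

For λ = 3: rank(A - 3I) = 4. The eigenspace has dimension 6 - 4 = 2, so there are 2 Jordan blocks; the rank sequence gives block sizes [1, 1].

Assembling the blocks gives the Jordan form J above.

J = [[-2, 1, 0, 0, 0, 0], [0, -2, 1, 0, 0, 0], [0, 0, -2, 0, 0, 0], [0, 0, 0, -2, 0, 0], [0, 0, 0, 0, 3, 0], [0, 0, 0, 0, 0, 3]]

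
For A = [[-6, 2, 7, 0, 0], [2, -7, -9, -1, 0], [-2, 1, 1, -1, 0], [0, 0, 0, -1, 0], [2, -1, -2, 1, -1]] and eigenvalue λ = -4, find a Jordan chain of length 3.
v_1 = [[1, -2, 1, 0, -1]]^T, v_2 = [[1, -1, 1, 0, -1]]^T, v_3 = [[3, -4, 2, 0, -2]]^T

We seek v_1 ∈ ker((A + 4I)^3) \ ker((A + 4I)^2), then set v_{i+1} = (A + 4I) v_i.

One such chain is v_1 = [[1, -2, 1, 0, -1]]^T, v_2 = [[1, -1, 1, 0, -1]]^T, v_3 = [[3, -4, 2, 0, -2]]^T. Check: (A + 4I) v_3 = [[0, 0, 0, 0, 0]]^T = 0.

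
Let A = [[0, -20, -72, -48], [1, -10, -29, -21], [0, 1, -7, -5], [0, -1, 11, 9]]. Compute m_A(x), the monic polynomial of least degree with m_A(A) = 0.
The characteristic polynomial factors as (x - 4)(x + 4)^3. The minimal polynomial is ∏(x - λ)^{k_λ} where k_λ is the size of the largest Jordan block at λ.

For λ = -4: rank(A + 4I) = 3, and the largest Jordan block has size 3 (the smallest k with rank((A + 4I)^k) = rank((A + 4I)^(k+1))).
For λ = 4: rank(A - 4I) = 3, and the largest Jordan block has size 1 (the smallest k with rank((A - 4I)^k) = rank((A - 4I)^(k+1))).

So m_A(x) = (x - 4)(x + 4)^3.

m_A(x) = (x - 4)(x + 4)^3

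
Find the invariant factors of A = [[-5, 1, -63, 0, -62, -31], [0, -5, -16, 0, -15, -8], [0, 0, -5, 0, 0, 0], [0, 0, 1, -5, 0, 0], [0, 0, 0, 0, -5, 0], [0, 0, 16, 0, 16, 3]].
(x + 5)^2, (x - 3)(x + 5)^3

The Jordan structure of A has elementary divisors (x + 5)^3, (x + 5)^2, (x - 3). Arranging the block sizes at each eigenvalue in decreasing order and taking row products gives the invariant factors.

Invariant factors (smallest first, each dividing the next): (x + 5)^2, (x - 3)(x + 5)^3.

Check: the last factor (x - 3)(x + 5)^3 is the minimal polynomial, and the product (x - 3)(x + 5)^5 is the characteristic polynomial.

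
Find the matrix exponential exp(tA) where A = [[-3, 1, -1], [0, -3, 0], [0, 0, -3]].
e^{tA} = [[e^{-3*t}, t*e^{-3*t}, -t*e^{-3*t}], [0, e^{-3*t}, 0], [0, 0, e^{-3*t}]]

A has Jordan form J = [[-3, 1, 0], [0, -3, 0], [0, 0, -3]] with A = PJP^{-1}, so e^{tA} = P e^{tJ} P^{-1}.

For a Jordan block J_k(λ), e^{tJ_k(λ)} = e^{λt} · (I + tN + t^2 N^2/2! + ... + t^{k-1} N^{k-1}/(k-1)!) where N is the nilpotent superdiagonal part.

Assembling the blocks and conjugating back gives the entries of e^{tA} as shown above.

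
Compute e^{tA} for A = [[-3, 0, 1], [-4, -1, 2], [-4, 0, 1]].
A has Jordan form J = [[-1, 1, 0], [0, -1, 0], [0, 0, -1]] with A = PJP^{-1}, so e^{tA} = P e^{tJ} P^{-1}.

For a Jordan block J_k(λ), e^{tJ_k(λ)} = e^{λt} · (I + tN + t^2 N^2/2! + ... + t^{k-1} N^{k-1}/(k-1)!) where N is the nilpotent superdiagonal part.

Assembling the blocks and conjugating back gives the entries of e^{tA} as shown above.

e^{tA} = [[(1 - 2*t)*e^{-t}, 0, t*e^{-t}], [-4*t*e^{-t}, e^{-t}, 2*t*e^{-t}], [-4*t*e^{-t}, 0, (2*t + 1)*e^{-t}]]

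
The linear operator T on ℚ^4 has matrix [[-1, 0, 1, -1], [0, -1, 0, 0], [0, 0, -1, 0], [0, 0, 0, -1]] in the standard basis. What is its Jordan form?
The characteristic polynomial is det(xI - A) = (x + 1)^4, so the eigenvalues are -1 (algebraic multiplicity 4).

For λ = -1: rank(A + I) = 1, rank((A + I)^2) = 0. The eigenspace has dimension 4 - 1 = 3, so there are 3 Jordan blocks; the rank sequence gives block sizes [2, 1, 1].

Assembling the blocks gives the Jordan form J above.

J = [[-1, 1, 0, 0], [0, -1, 0, 0], [0, 0, -1, 0], [0, 0, 0, -1]]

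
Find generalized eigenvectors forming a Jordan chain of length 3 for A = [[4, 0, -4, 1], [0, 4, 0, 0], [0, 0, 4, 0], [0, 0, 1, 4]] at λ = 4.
We seek v_1 ∈ ker((A - 4I)^3) \ ker((A - 4I)^2), then set v_{i+1} = (A - 4I) v_i.

One such chain is v_1 = [[-3, 0, 1, 1]]^T, v_2 = [[-3, 0, 0, 1]]^T, v_3 = [[1, 0, 0, 0]]^T. Check: (A - 4I) v_3 = [[0, 0, 0, 0]]^T = 0.

v_1 = [[-3, 0, 1, 1]]^T, v_2 = [[-3, 0, 0, 1]]^T, v_3 = [[1, 0, 0, 0]]^T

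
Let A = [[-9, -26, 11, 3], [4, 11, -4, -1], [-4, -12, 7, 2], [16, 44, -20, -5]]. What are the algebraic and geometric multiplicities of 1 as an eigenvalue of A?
algebraic multiplicity 4, geometric multiplicity 2

The characteristic polynomial is (x - 1)^4, so the factor x - 1 appears with exponent 4: the algebraic multiplicity is 4.

rank(A - I) = 2, so the eigenspace has dimension 4 - 2 = 2: the geometric multiplicity is 2.

Since 2 < 4, A is not diagonalizable.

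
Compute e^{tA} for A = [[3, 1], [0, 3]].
e^{tA} = [[e^{3*t}, t*e^{3*t}], [0, e^{3*t}]]

A has Jordan form J = [[3, 1], [0, 3]] with A = PJP^{-1}, so e^{tA} = P e^{tJ} P^{-1}.

For a Jordan block J_k(λ), e^{tJ_k(λ)} = e^{λt} · (I + tN + t^2 N^2/2! + ... + t^{k-1} N^{k-1}/(k-1)!) where N is the nilpotent superdiagonal part.

Assembling the blocks and conjugating back gives the entries of e^{tA} as shown above.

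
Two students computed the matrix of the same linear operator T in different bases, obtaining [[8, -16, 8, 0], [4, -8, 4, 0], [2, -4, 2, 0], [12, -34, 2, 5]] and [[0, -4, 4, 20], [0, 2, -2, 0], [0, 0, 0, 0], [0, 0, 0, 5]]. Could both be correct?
Yes.

Two matrices over a field are similar if and only if they have the same invariant factors.

Both A and B have characteristic polynomial x^2(x - 5)(x - 2) and minimal polynomial x(x - 5)(x - 2). Computing further, both have invariant factors x, x(x - 5)(x - 2). Hence A and B are similar.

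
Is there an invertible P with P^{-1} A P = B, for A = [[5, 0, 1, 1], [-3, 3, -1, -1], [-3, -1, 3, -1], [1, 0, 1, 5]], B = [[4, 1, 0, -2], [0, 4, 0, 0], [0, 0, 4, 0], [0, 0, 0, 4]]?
No.

Both have characteristic polynomial (x - 4)^4, but the minimal polynomial of A is (x - 4)^3 while the minimal polynomial of B is (x - 4)^2. The minimal polynomial is a similarity invariant, so A and B are not similar.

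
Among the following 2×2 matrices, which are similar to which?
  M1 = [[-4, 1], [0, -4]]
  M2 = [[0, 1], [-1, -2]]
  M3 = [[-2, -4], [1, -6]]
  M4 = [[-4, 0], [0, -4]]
Characteristic polynomials: χ_{M1} = (x + 4)^2, χ_{M2} = (x + 1)^2, χ_{M3} = (x + 4)^2, χ_{M4} = (x + 4)^2.

{M1, M3}: invariant factors (x + 4)^2.

{M2}: invariant factors (x + 1)^2.

{M4}: invariant factors x + 4, x + 4.

Matrices are similar if and only if their invariant-factor lists agree; the partition into similarity classes is {M1, M3}, {M2}, {M4}.

3 classes: {M1, M3}, {M2}, {M4}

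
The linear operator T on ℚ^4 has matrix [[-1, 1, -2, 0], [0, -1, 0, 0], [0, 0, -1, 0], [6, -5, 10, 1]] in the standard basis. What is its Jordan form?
J = [[-1, 1, 0, 0], [0, -1, 0, 0], [0, 0, -1, 0], [0, 0, 0, 1]]

The characteristic polynomial is det(xI - A) = (x - 1)(x + 1)^3, so the eigenvalues are -1 (algebraic multiplicity 3), 1 (algebraic multiplicity 1).

For λ = -1: rank(A + I) = 2, rank((A + I)^2) = 1. The eigenspace has dimension 4 - 2 = 2, so there are 2 Jordan blocks; the rank sequence gives block sizes [2, 1].

For λ = 1: algebraic multiplicity 1 gives one 1×1 block.

Assembling the blocks gives the Jordan form J above.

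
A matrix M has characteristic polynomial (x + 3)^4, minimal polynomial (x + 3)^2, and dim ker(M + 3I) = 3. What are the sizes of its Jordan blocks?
λ = -3: algebraic multiplicity 4 (exponent in χ_M), largest block size 2 (exponent in m_M), 3 blocks (geometric multiplicity). These force block sizes [2, 1, 1].

Jordan blocks: (-3, 2), (-3, 1), (-3, 1)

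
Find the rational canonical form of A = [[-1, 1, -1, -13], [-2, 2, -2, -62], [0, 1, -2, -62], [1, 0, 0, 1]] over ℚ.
R = [[0, 0, 0, -36], [1, 0, 0, 0], [0, 1, 0, -12], [0, 0, 1, 0]]

The invariant factors of A (the non-unit diagonal entries of the Smith normal form of xI - A over ℚ[x]) are (x^2 + 6)^2, each dividing the next. The characteristic polynomial is their product, (x^2 + 6)^2.

The rational canonical form is the block-diagonal matrix of companion matrices C(f_i):
R = [[0, 0, 0, -36], [1, 0, 0, 0], [0, 1, 0, -12], [0, 0, 1, 0]].

Note the characteristic polynomial does not split into linear factors over ℚ, so A has no Jordan form over ℚ; the rational canonical form exists over any field.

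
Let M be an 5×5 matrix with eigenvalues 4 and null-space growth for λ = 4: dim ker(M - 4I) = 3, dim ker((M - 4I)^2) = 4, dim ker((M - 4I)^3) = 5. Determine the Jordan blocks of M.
Jordan blocks: (4, 3), (4, 1), (4, 1)

λ = 4: successive nullity increments [3, 1, 1] count blocks of size ≥ k; block sizes are [3, 1, 1].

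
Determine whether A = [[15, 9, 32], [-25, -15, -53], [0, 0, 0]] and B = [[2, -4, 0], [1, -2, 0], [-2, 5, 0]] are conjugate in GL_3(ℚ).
Two matrices over a field are similar if and only if they have the same invariant factors.

Both A and B have characteristic polynomial x^3 and minimal polynomial x^3. Computing further, both have invariant factors x^3. Hence A and B are similar.

Yes.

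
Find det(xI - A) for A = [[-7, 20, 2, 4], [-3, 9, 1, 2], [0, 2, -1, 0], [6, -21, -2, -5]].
χ_A(x) = (x + 1)^4

xI - A = [[x + 7, -20, -2, -4], [3, x - 9, -1, -2], [0, -2, x + 1, 0], [-6, 21, 2, x + 5]].

Expanding det(xI - A) along the first row:
det(xI - A) = + (x + 7)·det([[x - 9, -1, -2], [-2, x + 1, 0], [21, 2, x + 5]]) - (-20)·det([[3, -1, -2], [0, x + 1, 0], [-6, 2, x + 5]]) + (-2)·det([[3, x - 9, -2], [0, -2, 0], [-6, 21, x + 5]]) - (-4)·det([[3, x - 9, -1], [0, -2, x + 1], [-6, 21, 2]]).

Evaluating gives χ_A(x) = x^4 + 4x^3 + 6x^2 + 4x + 1 = (x + 1)^4.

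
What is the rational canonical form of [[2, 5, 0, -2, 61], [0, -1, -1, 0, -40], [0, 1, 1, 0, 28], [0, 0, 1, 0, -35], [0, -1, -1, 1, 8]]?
R = [[2, 0, 0, 0, 0], [0, 0, 0, 0, -12], [0, 1, 0, 0, 28], [0, 0, 1, 0, -23], [0, 0, 0, 1, 8]]

The invariant factors of A (the non-unit diagonal entries of the Smith normal form of xI - A over ℚ[x]) are x - 2, (x - 3)(x - 2)^2(x - 1), each dividing the next. The characteristic polynomial is their product, (x - 3)(x - 2)^3(x - 1).

The rational canonical form is the block-diagonal matrix of companion matrices C(f_i):
R = [[2, 0, 0, 0, 0], [0, 0, 0, 0, -12], [0, 1, 0, 0, 28], [0, 0, 1, 0, -23], [0, 0, 0, 1, 8]].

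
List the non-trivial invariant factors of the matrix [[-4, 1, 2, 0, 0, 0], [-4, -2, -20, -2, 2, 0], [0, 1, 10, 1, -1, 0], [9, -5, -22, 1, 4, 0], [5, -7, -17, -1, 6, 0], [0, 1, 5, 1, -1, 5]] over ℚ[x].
The Jordan structure of A has elementary divisors (x + 2)^2, (x - 5)^2, (x - 5), (x - 5). Arranging the block sizes at each eigenvalue in decreasing order and taking row products gives the invariant factors.

Invariant factors (smallest first, each dividing the next): x - 5, x - 5, (x - 5)^2(x + 2)^2.

Check: the last factor (x - 5)^2(x + 2)^2 is the minimal polynomial, and the product (x - 5)^4(x + 2)^2 is the characteristic polynomial.

x - 5, x - 5, (x - 5)^2(x + 2)^2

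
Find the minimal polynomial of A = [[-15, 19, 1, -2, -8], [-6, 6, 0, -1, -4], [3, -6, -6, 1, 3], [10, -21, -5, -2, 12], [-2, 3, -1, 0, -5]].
The characteristic polynomial factors as (x + 4)^3(x + 5)^2. The minimal polynomial is ∏(x - λ)^{k_λ} where k_λ is the size of the largest Jordan block at λ.

For λ = -5: rank(A + 5I) = 4, and the largest Jordan block has size 2 (the smallest k with rank((A + 5I)^k) = rank((A + 5I)^(k+1))).
For λ = -4: rank(A + 4I) = 4, and the largest Jordan block has size 3 (the smallest k with rank((A + 4I)^k) = rank((A + 4I)^(k+1))).

So m_A(x) = (x + 4)^3(x + 5)^2.

m_A(x) = (x + 4)^3(x + 5)^2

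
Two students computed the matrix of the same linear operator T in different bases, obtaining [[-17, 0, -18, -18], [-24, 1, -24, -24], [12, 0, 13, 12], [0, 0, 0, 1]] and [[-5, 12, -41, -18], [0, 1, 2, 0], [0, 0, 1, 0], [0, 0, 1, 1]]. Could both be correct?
Both have characteristic polynomial (x - 1)^3(x + 5), but the minimal polynomial of A is (x - 1)(x + 5) while the minimal polynomial of B is (x - 1)^2(x + 5). The minimal polynomial is a similarity invariant, so A and B are not similar.

No.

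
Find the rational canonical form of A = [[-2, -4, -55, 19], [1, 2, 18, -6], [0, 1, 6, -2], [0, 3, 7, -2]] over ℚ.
R = [[0, 0, 0, -1], [1, 0, 0, -4], [0, 1, 0, -2], [0, 0, 1, 4]]

The invariant factors of A (the non-unit diagonal entries of the Smith normal form of xI - A over ℚ[x]) are (x^2 - 2x - 1)^2, each dividing the next. The characteristic polynomial is their product, (x^2 - 2x - 1)^2.

The rational canonical form is the block-diagonal matrix of companion matrices C(f_i):
R = [[0, 0, 0, -1], [1, 0, 0, -4], [0, 1, 0, -2], [0, 0, 1, 4]].

Note the characteristic polynomial does not split into linear factors over ℚ, so A has no Jordan form over ℚ; the rational canonical form exists over any field.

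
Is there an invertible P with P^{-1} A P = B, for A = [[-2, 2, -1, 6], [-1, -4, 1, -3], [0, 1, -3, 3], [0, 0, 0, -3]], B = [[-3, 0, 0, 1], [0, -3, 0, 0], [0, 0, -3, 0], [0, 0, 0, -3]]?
Both have characteristic polynomial (x + 3)^4, but the minimal polynomial of A is (x + 3)^3 while the minimal polynomial of B is (x + 3)^2. The minimal polynomial is a similarity invariant, so A and B are not similar.

No.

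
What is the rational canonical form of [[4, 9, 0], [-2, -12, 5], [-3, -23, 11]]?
R = [[0, 0, -5], [1, 0, 3], [0, 1, 3]]

The invariant factors of A (the non-unit diagonal entries of the Smith normal form of xI - A over ℚ[x]) are (x - 1)(x^2 - 2x - 5), each dividing the next. The characteristic polynomial is their product, (x - 1)(x^2 - 2x - 5).

The rational canonical form is the block-diagonal matrix of companion matrices C(f_i):
R = [[0, 0, -5], [1, 0, 3], [0, 1, 3]].

Note the characteristic polynomial does not split into linear factors over ℚ, so A has no Jordan form over ℚ; the rational canonical form exists over any field.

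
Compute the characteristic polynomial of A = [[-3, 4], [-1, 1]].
xI - A = [[x + 3, -4], [1, x - 1]].

Expanding det(xI - A) along the first row:
det(xI - A) = + (x + 3)·det([[x - 1]]) - (-4)·det([[1]]).

Evaluating gives χ_A(x) = x^2 + 2x + 1 = (x + 1)^2.

χ_A(x) = (x + 1)^2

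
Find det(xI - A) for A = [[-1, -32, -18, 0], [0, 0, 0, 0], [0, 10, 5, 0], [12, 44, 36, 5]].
xI - A = [[x + 1, 32, 18, 0], [0, x, 0, 0], [0, -10, x - 5, 0], [-12, -44, -36, x - 5]].

Expanding det(xI - A) along the first row:
det(xI - A) = + (x + 1)·det([[x, 0, 0], [-10, x - 5, 0], [-44, -36, x - 5]]) - (32)·det([[0, 0, 0], [0, x - 5, 0], [-12, -36, x - 5]]) + (18)·det([[0, x, 0], [0, -10, 0], [-12, -44, x - 5]]) - (0)·det([[0, x, 0], [0, -10, x - 5], [-12, -44, -36]]).

Evaluating gives χ_A(x) = x^4 - 9x^3 + 15x^2 + 25x = x(x - 5)^2(x + 1).

χ_A(x) = x(x - 5)^2(x + 1)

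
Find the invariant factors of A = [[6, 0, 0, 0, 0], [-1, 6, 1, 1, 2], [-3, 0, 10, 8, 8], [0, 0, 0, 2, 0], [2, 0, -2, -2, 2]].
x - 6, (x - 6)^3(x - 2)

The Jordan structure of A has elementary divisors (x - 2), (x - 6)^3, (x - 6). Arranging the block sizes at each eigenvalue in decreasing order and taking row products gives the invariant factors.

Invariant factors (smallest first, each dividing the next): x - 6, (x - 6)^3(x - 2).

Check: the last factor (x - 6)^3(x - 2) is the minimal polynomial, and the product (x - 6)^4(x - 2) is the characteristic polynomial.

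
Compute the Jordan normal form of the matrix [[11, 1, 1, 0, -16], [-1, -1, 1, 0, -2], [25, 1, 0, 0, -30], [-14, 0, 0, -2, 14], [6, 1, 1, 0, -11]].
The characteristic polynomial is det(xI - A) = (x - 5)(x + 2)^4, so the eigenvalues are -2 (algebraic multiplicity 4), 5 (algebraic multiplicity 1).

For λ = -2: rank(A + 2I) = 3, rank((A + 2I)^2) = 2, rank((A + 2I)^3) = 1. The eigenspace has dimension 5 - 3 = 2, so there are 2 Jordan blocks; the rank sequence gives block sizes [3, 1].

For λ = 5: algebraic multiplicity 1 gives one 1×1 block.

Assembling the blocks gives the Jordan form J above.

J = [[-2, 1, 0, 0, 0], [0, -2, 1, 0, 0], [0, 0, -2, 0, 0], [0, 0, 0, -2, 0], [0, 0, 0, 0, 5]]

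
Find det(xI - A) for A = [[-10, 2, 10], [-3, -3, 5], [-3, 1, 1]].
χ_A(x) = (x + 4)^3

xI - A = [[x + 10, -2, -10], [3, x + 3, -5], [3, -1, x - 1]].

Expanding det(xI - A) along the first row:
det(xI - A) = + (x + 10)·det([[x + 3, -5], [-1, x - 1]]) - (-2)·det([[3, -5], [3, x - 1]]) + (-10)·det([[3, x + 3], [3, -1]]).

Evaluating gives χ_A(x) = x^3 + 12x^2 + 48x + 64 = (x + 4)^3.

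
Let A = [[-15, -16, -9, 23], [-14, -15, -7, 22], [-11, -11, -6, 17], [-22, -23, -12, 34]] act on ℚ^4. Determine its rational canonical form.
R = [[0, 0, 0, 2], [1, 0, 0, 7], [0, 1, 0, 3], [0, 0, 1, -2]]

The invariant factors of A (the non-unit diagonal entries of the Smith normal form of xI - A over ℚ[x]) are (x + 2)(x^3 - 3x - 1), each dividing the next. The characteristic polynomial is their product, (x + 2)(x^3 - 3x - 1).

The rational canonical form is the block-diagonal matrix of companion matrices C(f_i):
R = [[0, 0, 0, 2], [1, 0, 0, 7], [0, 1, 0, 3], [0, 0, 1, -2]].

Note the characteristic polynomial does not split into linear factors over ℚ, so A has no Jordan form over ℚ; the rational canonical form exists over any field.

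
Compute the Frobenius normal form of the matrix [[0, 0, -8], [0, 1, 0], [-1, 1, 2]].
The invariant factors of A (the non-unit diagonal entries of the Smith normal form of xI - A over ℚ[x]) are (x - 4)(x - 1)(x + 2), each dividing the next. The characteristic polynomial is their product, (x - 4)(x - 1)(x + 2).

The rational canonical form is the block-diagonal matrix of companion matrices C(f_i):
R = [[0, 0, -8], [1, 0, 6], [0, 1, 3]].

R = [[0, 0, -8], [1, 0, 6], [0, 1, 3]]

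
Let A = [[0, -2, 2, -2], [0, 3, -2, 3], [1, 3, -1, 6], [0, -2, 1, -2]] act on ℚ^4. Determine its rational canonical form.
R = [[0, 0, 0, 0], [1, 0, 0, 3], [0, 1, 0, 3], [0, 0, 1, 0]]

The invariant factors of A (the non-unit diagonal entries of the Smith normal form of xI - A over ℚ[x]) are x(x^3 - 3x - 3), each dividing the next. The characteristic polynomial is their product, x(x^3 - 3x - 3).

The rational canonical form is the block-diagonal matrix of companion matrices C(f_i):
R = [[0, 0, 0, 0], [1, 0, 0, 3], [0, 1, 0, 3], [0, 0, 1, 0]].

Note the characteristic polynomial does not split into linear factors over ℚ, so A has no Jordan form over ℚ; the rational canonical form exists over any field.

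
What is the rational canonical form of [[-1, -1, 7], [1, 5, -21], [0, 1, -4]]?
R = [[0, 0, 2], [1, 0, -1], [0, 1, 0]]

The invariant factors of A (the non-unit diagonal entries of the Smith normal form of xI - A over ℚ[x]) are (x - 1)(x^2 + x + 2), each dividing the next. The characteristic polynomial is their product, (x - 1)(x^2 + x + 2).

The rational canonical form is the block-diagonal matrix of companion matrices C(f_i):
R = [[0, 0, 2], [1, 0, -1], [0, 1, 0]].

Note the characteristic polynomial does not split into linear factors over ℚ, so A has no Jordan form over ℚ; the rational canonical form exists over any field.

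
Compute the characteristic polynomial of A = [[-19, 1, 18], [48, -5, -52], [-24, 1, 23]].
χ_A(x) = (x - 5)(x + 3)^2

xI - A = [[x + 19, -1, -18], [-48, x + 5, 52], [24, -1, x - 23]].

Expanding det(xI - A) along the first row:
det(xI - A) = + (x + 19)·det([[x + 5, 52], [-1, x - 23]]) - (-1)·det([[-48, 52], [24, x - 23]]) + (-18)·det([[-48, x + 5], [24, -1]]).

Evaluating gives χ_A(x) = x^3 + x^2 - 21x - 45 = (x - 5)(x + 3)^2.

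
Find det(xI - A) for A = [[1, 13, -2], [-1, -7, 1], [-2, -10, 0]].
xI - A = [[x - 1, -13, 2], [1, x + 7, -1], [2, 10, x]].

Expanding det(xI - A) along the first row:
det(xI - A) = + (x - 1)·det([[x + 7, -1], [10, x]]) - (-13)·det([[1, -1], [2, x]]) + (2)·det([[1, x + 7], [2, 10]]).

Evaluating gives χ_A(x) = x^3 + 6x^2 + 12x + 8 = (x + 2)^3.

χ_A(x) = (x + 2)^3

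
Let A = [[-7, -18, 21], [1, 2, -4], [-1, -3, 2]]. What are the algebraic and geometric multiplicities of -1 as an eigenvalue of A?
The characteristic polynomial is (x + 1)^3, so the factor x + 1 appears with exponent 3: the algebraic multiplicity is 3.

rank(A + I) = 2, so the eigenspace has dimension 3 - 2 = 1: the geometric multiplicity is 1.

Since 1 < 3, A is not diagonalizable.

algebraic multiplicity 3, geometric multiplicity 1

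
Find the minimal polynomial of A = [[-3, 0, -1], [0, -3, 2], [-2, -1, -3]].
m_A(x) = (x + 3)^3

The characteristic polynomial factors as (x + 3)^3. The minimal polynomial is ∏(x - λ)^{k_λ} where k_λ is the size of the largest Jordan block at λ.

For λ = -3: rank(A + 3I) = 2, and the largest Jordan block has size 3 (the smallest k with rank((A + 3I)^k) = rank((A + 3I)^(k+1))).

So m_A(x) = (x + 3)^3.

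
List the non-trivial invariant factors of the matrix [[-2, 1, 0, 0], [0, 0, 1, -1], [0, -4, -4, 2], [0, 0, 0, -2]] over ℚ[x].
The Jordan structure of A has elementary divisors (x + 2)^3, (x + 2). Arranging the block sizes at each eigenvalue in decreasing order and taking row products gives the invariant factors.

Invariant factors (smallest first, each dividing the next): x + 2, (x + 2)^3.

Check: the last factor (x + 2)^3 is the minimal polynomial, and the product (x + 2)^4 is the characteristic polynomial.

x + 2, (x + 2)^3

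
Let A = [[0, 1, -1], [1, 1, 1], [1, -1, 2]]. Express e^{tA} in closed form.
e^{tA} = [[(t^2/2 - t + 1)*e^{t}, t*e^{t}, t*(t - 2)*e^{t}/2], [t*e^{t}, e^{t}, t*e^{t}], [t*(2 - t)*e^{t}/2, -t*e^{t}, (-t^2/2 + t + 1)*e^{t}]]

A has Jordan form J = [[1, 1, 0], [0, 1, 1], [0, 0, 1]] with A = PJP^{-1}, so e^{tA} = P e^{tJ} P^{-1}.

For a Jordan block J_k(λ), e^{tJ_k(λ)} = e^{λt} · (I + tN + t^2 N^2/2! + ... + t^{k-1} N^{k-1}/(k-1)!) where N is the nilpotent superdiagonal part.

Assembling the blocks and conjugating back gives the entries of e^{tA} as shown above.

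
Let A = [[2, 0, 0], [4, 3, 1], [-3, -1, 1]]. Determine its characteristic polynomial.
χ_A(x) = (x - 2)^3

xI - A = [[x - 2, 0, 0], [-4, x - 3, -1], [3, 1, x - 1]].

Expanding det(xI - A) along the first row:
det(xI - A) = + (x - 2)·det([[x - 3, -1], [1, x - 1]]) - (0)·det([[-4, -1], [3, x - 1]]) + (0)·det([[-4, x - 3], [3, 1]]).

Evaluating gives χ_A(x) = x^3 - 6x^2 + 12x - 8 = (x - 2)^3.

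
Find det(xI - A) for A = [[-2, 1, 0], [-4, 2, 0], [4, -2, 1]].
χ_A(x) = x^2(x - 1)

xI - A = [[x + 2, -1, 0], [4, x - 2, 0], [-4, 2, x - 1]].

Expanding det(xI - A) along the first row:
det(xI - A) = + (x + 2)·det([[x - 2, 0], [2, x - 1]]) - (-1)·det([[4, 0], [-4, x - 1]]) + (0)·det([[4, x - 2], [-4, 2]]).

Evaluating gives χ_A(x) = x^3 - x^2 = x^2(x - 1).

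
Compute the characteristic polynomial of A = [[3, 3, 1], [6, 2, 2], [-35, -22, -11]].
χ_A(x) = (x + 2)^3

xI - A = [[x - 3, -3, -1], [-6, x - 2, -2], [35, 22, x + 11]].

Expanding det(xI - A) along the first row:
det(xI - A) = + (x - 3)·det([[x - 2, -2], [22, x + 11]]) - (-3)·det([[-6, -2], [35, x + 11]]) + (-1)·det([[-6, x - 2], [35, 22]]).

Evaluating gives χ_A(x) = x^3 + 6x^2 + 12x + 8 = (x + 2)^3.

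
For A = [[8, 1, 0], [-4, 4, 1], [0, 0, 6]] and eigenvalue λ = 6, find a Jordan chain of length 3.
v_1 = [[0, 1, 1]]^T, v_2 = [[1, -1, 0]]^T, v_3 = [[1, -2, 0]]^T

We seek v_1 ∈ ker((A - 6I)^3) \ ker((A - 6I)^2), then set v_{i+1} = (A - 6I) v_i.

One such chain is v_1 = [[0, 1, 1]]^T, v_2 = [[1, -1, 0]]^T, v_3 = [[1, -2, 0]]^T. Check: (A - 6I) v_3 = [[0, 0, 0]]^T = 0.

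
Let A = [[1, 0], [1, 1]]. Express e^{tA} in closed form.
e^{tA} = [[e^{t}, 0], [t*e^{t}, e^{t}]]

A has Jordan form J = [[1, 1], [0, 1]] with A = PJP^{-1}, so e^{tA} = P e^{tJ} P^{-1}.

For a Jordan block J_k(λ), e^{tJ_k(λ)} = e^{λt} · (I + tN + t^2 N^2/2! + ... + t^{k-1} N^{k-1}/(k-1)!) where N is the nilpotent superdiagonal part.

Assembling the blocks and conjugating back gives the entries of e^{tA} as shown above.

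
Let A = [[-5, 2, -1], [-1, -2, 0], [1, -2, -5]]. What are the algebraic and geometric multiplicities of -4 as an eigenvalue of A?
The characteristic polynomial is (x + 4)^3, so the factor x + 4 appears with exponent 3: the algebraic multiplicity is 3.

rank(A + 4I) = 2, so the eigenspace has dimension 3 - 2 = 1: the geometric multiplicity is 1.

Since 1 < 3, A is not diagonalizable.

algebraic multiplicity 3, geometric multiplicity 1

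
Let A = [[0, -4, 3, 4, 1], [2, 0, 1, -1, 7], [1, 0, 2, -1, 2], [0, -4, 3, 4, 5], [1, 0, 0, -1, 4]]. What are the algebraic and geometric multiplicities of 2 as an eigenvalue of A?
The characteristic polynomial is (x - 2)^5, so the factor x - 2 appears with exponent 5: the algebraic multiplicity is 5.

rank(A - 2I) = 3, so the eigenspace has dimension 5 - 3 = 2: the geometric multiplicity is 2.

Since 2 < 5, A is not diagonalizable.

algebraic multiplicity 5, geometric multiplicity 2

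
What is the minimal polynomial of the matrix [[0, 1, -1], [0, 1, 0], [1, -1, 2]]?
The characteristic polynomial factors as (x - 1)^3. The minimal polynomial is ∏(x - λ)^{k_λ} where k_λ is the size of the largest Jordan block at λ.

For λ = 1: rank(A - I) = 1, and the largest Jordan block has size 2 (the smallest k with rank((A - I)^k) = rank((A - I)^(k+1))).

So m_A(x) = (x - 1)^2.

m_A(x) = (x - 1)^2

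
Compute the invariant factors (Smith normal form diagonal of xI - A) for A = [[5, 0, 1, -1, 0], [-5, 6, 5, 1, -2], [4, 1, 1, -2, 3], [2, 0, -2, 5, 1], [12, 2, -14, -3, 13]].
(x - 6)^2, (x - 6)^3

The Jordan structure of A has elementary divisors (x - 6)^3, (x - 6)^2. Arranging the block sizes at each eigenvalue in decreasing order and taking row products gives the invariant factors.

Invariant factors (smallest first, each dividing the next): (x - 6)^2, (x - 6)^3.

Check: the last factor (x - 6)^3 is the minimal polynomial, and the product (x - 6)^5 is the characteristic polynomial.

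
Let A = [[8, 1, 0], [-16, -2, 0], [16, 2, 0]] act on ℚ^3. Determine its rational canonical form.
The invariant factors of A (the non-unit diagonal entries of the Smith normal form of xI - A over ℚ[x]) are x, x(x - 6), each dividing the next. The characteristic polynomial is their product, x^2(x - 6).

The rational canonical form is the block-diagonal matrix of companion matrices C(f_i):
R = [[0, 0, 0], [0, 0, 0], [0, 1, 6]].

R = [[0, 0, 0], [0, 0, 0], [0, 1, 6]]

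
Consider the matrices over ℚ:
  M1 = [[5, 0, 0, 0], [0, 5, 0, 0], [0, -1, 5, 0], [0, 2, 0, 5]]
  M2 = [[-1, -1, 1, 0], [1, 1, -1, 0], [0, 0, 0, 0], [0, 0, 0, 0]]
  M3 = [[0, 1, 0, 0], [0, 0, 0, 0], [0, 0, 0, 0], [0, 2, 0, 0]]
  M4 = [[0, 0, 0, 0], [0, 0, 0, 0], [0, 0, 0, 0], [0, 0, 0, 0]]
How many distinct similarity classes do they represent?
Characteristic polynomials: χ_{M1} = (x - 5)^4, χ_{M2} = x^4, χ_{M3} = x^4, χ_{M4} = x^4.

{M1}: invariant factors x - 5, x - 5, (x - 5)^2.

{M2, M3}: invariant factors x, x, x^2.

{M4}: invariant factors x, x, x, x.

Matrices are similar if and only if their invariant-factor lists agree; the partition into similarity classes is {M1}, {M2, M3}, {M4}.

3 classes: {M1}, {M2, M3}, {M4}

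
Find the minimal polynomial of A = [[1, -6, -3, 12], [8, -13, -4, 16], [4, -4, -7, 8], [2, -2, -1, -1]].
The characteristic polynomial factors as (x + 5)^4. The minimal polynomial is ∏(x - λ)^{k_λ} where k_λ is the size of the largest Jordan block at λ.

For λ = -5: rank(A + 5I) = 1, and the largest Jordan block has size 2 (the smallest k with rank((A + 5I)^k) = rank((A + 5I)^(k+1))).

So m_A(x) = (x + 5)^2.

m_A(x) = (x + 5)^2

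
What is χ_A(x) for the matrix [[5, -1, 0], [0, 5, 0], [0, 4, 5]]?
xI - A = [[x - 5, 1, 0], [0, x - 5, 0], [0, -4, x - 5]].

Expanding det(xI - A) along the first row:
det(xI - A) = + (x - 5)·det([[x - 5, 0], [-4, x - 5]]) - (1)·det([[0, 0], [0, x - 5]]) + (0)·det([[0, x - 5], [0, -4]]).

Evaluating gives χ_A(x) = x^3 - 15x^2 + 75x - 125 = (x - 5)^3.

χ_A(x) = (x - 5)^3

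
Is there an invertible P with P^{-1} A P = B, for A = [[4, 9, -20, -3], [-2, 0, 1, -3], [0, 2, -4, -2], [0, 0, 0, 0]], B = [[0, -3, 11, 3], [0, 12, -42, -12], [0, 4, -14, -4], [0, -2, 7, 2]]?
Yes.

Two matrices over a field are similar if and only if they have the same invariant factors.

Both A and B have characteristic polynomial x^4 and minimal polynomial x^3. Computing further, both have invariant factors x, x^3. Hence A and B are similar.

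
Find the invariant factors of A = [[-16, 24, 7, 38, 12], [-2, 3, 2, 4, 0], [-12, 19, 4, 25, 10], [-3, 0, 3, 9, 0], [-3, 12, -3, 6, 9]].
The Jordan structure of A has elementary divisors (x + 3), (x - 3)^3, (x - 3). Arranging the block sizes at each eigenvalue in decreasing order and taking row products gives the invariant factors.

Invariant factors (smallest first, each dividing the next): x - 3, (x - 3)^3(x + 3).

Check: the last factor (x - 3)^3(x + 3) is the minimal polynomial, and the product (x - 3)^4(x + 3) is the characteristic polynomial.

x - 3, (x - 3)^3(x + 3)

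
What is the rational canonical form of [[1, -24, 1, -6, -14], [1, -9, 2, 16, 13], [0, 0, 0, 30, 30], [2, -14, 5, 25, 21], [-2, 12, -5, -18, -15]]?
R = [[0, -5, 0, 0, 0], [1, -2, 0, 0, 0], [0, 0, 0, 0, 30], [0, 0, 1, 0, 7], [0, 0, 0, 1, 4]]

The invariant factors of A (the non-unit diagonal entries of the Smith normal form of xI - A over ℚ[x]) are x^2 + 2x + 5, (x - 6)(x^2 + 2x + 5), each dividing the next. The characteristic polynomial is their product, (x - 6)(x^2 + 2x + 5)^2.

The rational canonical form is the block-diagonal matrix of companion matrices C(f_i):
R = [[0, -5, 0, 0, 0], [1, -2, 0, 0, 0], [0, 0, 0, 0, 30], [0, 0, 1, 0, 7], [0, 0, 0, 1, 4]].

Note the characteristic polynomial does not split into linear factors over ℚ, so A has no Jordan form over ℚ; the rational canonical form exists over any field.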